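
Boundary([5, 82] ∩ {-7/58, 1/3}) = ∅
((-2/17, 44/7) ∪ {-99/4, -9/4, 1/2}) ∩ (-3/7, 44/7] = (-2/17, 44/7)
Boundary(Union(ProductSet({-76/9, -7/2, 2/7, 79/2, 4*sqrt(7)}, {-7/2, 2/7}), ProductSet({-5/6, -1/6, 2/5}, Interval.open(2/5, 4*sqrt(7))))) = Union(ProductSet({-5/6, -1/6, 2/5}, Interval(2/5, 4*sqrt(7))), ProductSet({-76/9, -7/2, 2/7, 79/2, 4*sqrt(7)}, {-7/2, 2/7}))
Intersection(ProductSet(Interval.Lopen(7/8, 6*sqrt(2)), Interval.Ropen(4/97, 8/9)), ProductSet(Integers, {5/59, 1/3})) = ProductSet(Range(1, 9, 1), {5/59, 1/3})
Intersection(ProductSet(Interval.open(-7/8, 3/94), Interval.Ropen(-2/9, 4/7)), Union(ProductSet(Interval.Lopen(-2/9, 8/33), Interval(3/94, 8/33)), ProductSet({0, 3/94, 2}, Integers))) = Union(ProductSet({0}, Range(0, 1, 1)), ProductSet(Interval.open(-2/9, 3/94), Interval(3/94, 8/33)))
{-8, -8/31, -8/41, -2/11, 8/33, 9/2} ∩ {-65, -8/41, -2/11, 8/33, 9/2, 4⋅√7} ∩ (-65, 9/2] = {-8/41, -2/11, 8/33, 9/2}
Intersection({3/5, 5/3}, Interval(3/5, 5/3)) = {3/5, 5/3}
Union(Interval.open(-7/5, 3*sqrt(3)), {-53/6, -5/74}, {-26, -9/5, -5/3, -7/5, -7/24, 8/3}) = Union({-26, -53/6, -9/5, -5/3}, Interval.Ropen(-7/5, 3*sqrt(3)))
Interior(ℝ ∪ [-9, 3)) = (-∞, ∞)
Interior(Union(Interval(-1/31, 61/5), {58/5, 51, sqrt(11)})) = Interval.open(-1/31, 61/5)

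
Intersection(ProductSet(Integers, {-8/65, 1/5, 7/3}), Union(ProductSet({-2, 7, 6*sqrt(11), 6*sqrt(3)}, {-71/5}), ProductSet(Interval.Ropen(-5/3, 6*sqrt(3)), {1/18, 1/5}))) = ProductSet(Range(-1, 11, 1), {1/5})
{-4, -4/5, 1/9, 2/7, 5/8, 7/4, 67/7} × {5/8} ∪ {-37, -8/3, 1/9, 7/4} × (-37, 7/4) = ({-37, -8/3, 1/9, 7/4} × (-37, 7/4)) ∪ ({-4, -4/5, 1/9, 2/7, 5/8, 7/4, 67/7} × {5/8})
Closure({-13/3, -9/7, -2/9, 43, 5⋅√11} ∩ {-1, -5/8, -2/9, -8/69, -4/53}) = {-2/9}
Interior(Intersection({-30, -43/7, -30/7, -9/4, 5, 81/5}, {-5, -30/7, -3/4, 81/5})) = EmptySet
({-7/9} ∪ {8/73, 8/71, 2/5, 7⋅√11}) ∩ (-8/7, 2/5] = {-7/9, 8/73, 8/71, 2/5}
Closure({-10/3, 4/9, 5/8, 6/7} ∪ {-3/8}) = {-10/3, -3/8, 4/9, 5/8, 6/7}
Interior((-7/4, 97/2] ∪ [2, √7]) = (-7/4, 97/2)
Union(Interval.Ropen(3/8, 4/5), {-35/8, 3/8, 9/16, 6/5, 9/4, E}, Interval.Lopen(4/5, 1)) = Union({-35/8, 6/5, 9/4, E}, Interval.Ropen(3/8, 4/5), Interval.Lopen(4/5, 1))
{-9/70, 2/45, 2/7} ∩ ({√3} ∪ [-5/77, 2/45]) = {2/45}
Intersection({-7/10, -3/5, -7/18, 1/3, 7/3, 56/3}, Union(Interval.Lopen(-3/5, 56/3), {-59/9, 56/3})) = {-7/18, 1/3, 7/3, 56/3}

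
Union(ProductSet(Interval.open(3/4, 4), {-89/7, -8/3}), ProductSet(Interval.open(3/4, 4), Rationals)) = ProductSet(Interval.open(3/4, 4), Rationals)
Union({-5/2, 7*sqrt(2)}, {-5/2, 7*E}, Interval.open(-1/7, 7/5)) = Union({-5/2, 7*sqrt(2), 7*E}, Interval.open(-1/7, 7/5))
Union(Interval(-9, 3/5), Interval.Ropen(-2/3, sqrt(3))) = Interval.Ropen(-9, sqrt(3))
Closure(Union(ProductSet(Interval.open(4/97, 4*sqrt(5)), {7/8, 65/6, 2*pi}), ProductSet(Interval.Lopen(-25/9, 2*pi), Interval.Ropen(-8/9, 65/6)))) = Union(ProductSet({-25/9, 2*pi}, Interval(-8/9, 65/6)), ProductSet(Interval(-25/9, 2*pi), {-8/9, 65/6}), ProductSet(Interval.Lopen(-25/9, 2*pi), Interval.Ropen(-8/9, 65/6)), ProductSet(Interval(4/97, 4*sqrt(5)), {65/6}), ProductSet(Interval.Lopen(4/97, 4*sqrt(5)), {7/8, 65/6, 2*pi}))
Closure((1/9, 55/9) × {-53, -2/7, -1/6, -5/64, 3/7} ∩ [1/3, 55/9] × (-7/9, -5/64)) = [1/3, 55/9] × {-2/7, -1/6}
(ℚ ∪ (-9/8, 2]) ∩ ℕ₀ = ℕ₀ ∪ {0, 1, 2}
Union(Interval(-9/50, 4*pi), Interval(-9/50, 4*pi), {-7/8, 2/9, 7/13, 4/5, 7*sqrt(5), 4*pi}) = Union({-7/8, 7*sqrt(5)}, Interval(-9/50, 4*pi))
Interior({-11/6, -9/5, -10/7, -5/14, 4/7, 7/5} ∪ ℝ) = ℝ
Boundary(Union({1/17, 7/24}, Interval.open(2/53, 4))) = {2/53, 4}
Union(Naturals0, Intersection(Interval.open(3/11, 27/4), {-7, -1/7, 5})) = Naturals0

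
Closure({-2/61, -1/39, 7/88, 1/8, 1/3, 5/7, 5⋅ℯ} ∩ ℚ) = {-2/61, -1/39, 7/88, 1/8, 1/3, 5/7}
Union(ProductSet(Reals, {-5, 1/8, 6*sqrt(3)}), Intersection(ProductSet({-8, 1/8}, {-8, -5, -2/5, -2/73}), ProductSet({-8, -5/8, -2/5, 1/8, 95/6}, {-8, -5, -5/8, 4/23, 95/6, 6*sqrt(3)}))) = Union(ProductSet({-8, 1/8}, {-8, -5}), ProductSet(Reals, {-5, 1/8, 6*sqrt(3)}))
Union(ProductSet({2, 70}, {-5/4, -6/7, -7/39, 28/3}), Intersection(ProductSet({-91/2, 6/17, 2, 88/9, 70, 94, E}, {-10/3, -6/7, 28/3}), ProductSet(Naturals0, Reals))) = Union(ProductSet({2, 70}, {-5/4, -6/7, -7/39, 28/3}), ProductSet({2, 70, 94}, {-10/3, -6/7, 28/3}))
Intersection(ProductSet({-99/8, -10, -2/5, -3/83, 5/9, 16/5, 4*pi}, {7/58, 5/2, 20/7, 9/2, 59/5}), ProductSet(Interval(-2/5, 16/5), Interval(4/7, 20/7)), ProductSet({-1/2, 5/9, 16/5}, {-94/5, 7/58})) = EmptySet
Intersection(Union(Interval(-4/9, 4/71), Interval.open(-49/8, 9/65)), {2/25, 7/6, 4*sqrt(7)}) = {2/25}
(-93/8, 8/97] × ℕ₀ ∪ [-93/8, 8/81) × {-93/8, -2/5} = ((-93/8, 8/97] × ℕ₀) ∪ ([-93/8, 8/81) × {-93/8, -2/5})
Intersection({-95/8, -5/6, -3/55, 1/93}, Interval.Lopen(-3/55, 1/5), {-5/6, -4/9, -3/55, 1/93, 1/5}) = {1/93}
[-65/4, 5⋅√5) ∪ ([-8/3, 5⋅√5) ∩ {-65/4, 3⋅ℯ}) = [-65/4, 5⋅√5)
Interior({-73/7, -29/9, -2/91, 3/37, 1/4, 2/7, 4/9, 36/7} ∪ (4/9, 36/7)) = (4/9, 36/7)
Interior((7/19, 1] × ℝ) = (7/19, 1) × ℝ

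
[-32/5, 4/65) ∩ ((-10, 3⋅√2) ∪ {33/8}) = [-32/5, 4/65)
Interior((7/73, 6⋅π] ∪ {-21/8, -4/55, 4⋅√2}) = (7/73, 6⋅π)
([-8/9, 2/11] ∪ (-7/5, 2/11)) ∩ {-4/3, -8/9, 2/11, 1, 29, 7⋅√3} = {-4/3, -8/9, 2/11}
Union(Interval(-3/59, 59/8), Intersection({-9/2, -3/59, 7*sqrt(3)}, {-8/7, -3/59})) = Interval(-3/59, 59/8)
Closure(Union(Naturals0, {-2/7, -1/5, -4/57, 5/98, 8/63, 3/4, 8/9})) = Union({-2/7, -1/5, -4/57, 5/98, 8/63, 3/4, 8/9}, Naturals0)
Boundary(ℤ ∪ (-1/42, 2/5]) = {-1/42, 2/5} ∪ (ℤ \ (-1/42, 2/5))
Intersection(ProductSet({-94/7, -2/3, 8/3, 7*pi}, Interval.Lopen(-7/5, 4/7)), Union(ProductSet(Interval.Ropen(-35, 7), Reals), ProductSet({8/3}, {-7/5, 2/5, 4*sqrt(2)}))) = ProductSet({-94/7, -2/3, 8/3}, Interval.Lopen(-7/5, 4/7))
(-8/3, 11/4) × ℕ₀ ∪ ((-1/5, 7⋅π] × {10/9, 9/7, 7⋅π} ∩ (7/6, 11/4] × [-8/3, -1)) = (-8/3, 11/4) × ℕ₀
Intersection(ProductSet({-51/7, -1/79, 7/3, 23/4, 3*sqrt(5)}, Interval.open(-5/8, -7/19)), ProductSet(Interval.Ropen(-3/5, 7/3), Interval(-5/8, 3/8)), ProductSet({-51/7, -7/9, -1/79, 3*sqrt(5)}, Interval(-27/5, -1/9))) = ProductSet({-1/79}, Interval.open(-5/8, -7/19))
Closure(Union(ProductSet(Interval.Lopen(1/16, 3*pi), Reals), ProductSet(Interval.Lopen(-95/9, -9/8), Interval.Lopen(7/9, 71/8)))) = Union(ProductSet({-95/9, -9/8}, Interval(7/9, 71/8)), ProductSet(Interval(-95/9, -9/8), {7/9, 71/8}), ProductSet(Interval.Lopen(-95/9, -9/8), Interval.Lopen(7/9, 71/8)), ProductSet(Interval(1/16, 3*pi), Reals))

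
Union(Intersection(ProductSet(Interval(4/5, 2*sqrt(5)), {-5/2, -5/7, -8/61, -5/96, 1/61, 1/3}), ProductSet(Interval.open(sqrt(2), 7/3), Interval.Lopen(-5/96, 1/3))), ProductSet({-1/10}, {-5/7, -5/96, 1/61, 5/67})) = Union(ProductSet({-1/10}, {-5/7, -5/96, 1/61, 5/67}), ProductSet(Interval.open(sqrt(2), 7/3), {1/61, 1/3}))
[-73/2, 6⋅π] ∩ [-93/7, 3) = [-93/7, 3)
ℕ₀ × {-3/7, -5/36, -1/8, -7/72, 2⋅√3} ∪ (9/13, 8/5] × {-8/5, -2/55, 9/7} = ((9/13, 8/5] × {-8/5, -2/55, 9/7}) ∪ (ℕ₀ × {-3/7, -5/36, -1/8, -7/72, 2⋅√3})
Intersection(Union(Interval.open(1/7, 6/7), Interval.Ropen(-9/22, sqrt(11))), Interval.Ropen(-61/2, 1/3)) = Interval.Ropen(-9/22, 1/3)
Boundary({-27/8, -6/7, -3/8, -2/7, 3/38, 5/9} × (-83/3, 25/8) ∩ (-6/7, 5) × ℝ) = {-3/8, -2/7, 3/38, 5/9} × [-83/3, 25/8]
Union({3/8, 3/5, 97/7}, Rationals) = Rationals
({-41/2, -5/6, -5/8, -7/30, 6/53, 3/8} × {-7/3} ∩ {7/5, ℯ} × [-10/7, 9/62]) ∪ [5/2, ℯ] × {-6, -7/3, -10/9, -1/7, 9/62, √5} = [5/2, ℯ] × {-6, -7/3, -10/9, -1/7, 9/62, √5}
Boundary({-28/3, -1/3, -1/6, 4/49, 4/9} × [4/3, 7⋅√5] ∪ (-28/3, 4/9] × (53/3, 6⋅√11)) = ({-28/3, 4/9} × [53/3, 6⋅√11]) ∪ ([-28/3, 4/9] × {53/3, 6⋅√11}) ∪ ({-28/3, -1/3, -1/6, 4/49, 4/9} × [4/3, 7⋅√5])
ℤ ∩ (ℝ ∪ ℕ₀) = ℤ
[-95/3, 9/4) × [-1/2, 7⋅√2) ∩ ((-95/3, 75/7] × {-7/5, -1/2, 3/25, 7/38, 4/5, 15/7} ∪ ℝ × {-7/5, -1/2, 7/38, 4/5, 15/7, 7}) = ([-95/3, 9/4) × {-1/2, 7/38, 4/5, 15/7, 7}) ∪ ((-95/3, 9/4) × {-1/2, 3/25, 7/38, 4/5, 15/7})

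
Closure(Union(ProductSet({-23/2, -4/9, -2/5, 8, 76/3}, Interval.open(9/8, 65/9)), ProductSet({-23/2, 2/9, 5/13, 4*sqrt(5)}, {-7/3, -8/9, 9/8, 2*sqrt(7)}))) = Union(ProductSet({-23/2, 2/9, 5/13, 4*sqrt(5)}, {-7/3, -8/9, 9/8, 2*sqrt(7)}), ProductSet({-23/2, -4/9, -2/5, 8, 76/3}, Interval(9/8, 65/9)))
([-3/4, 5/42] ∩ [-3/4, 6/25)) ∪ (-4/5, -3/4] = (-4/5, 5/42]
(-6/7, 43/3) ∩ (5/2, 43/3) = (5/2, 43/3)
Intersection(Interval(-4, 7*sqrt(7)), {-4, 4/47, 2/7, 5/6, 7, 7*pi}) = {-4, 4/47, 2/7, 5/6, 7}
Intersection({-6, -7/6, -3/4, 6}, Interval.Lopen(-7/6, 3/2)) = {-3/4}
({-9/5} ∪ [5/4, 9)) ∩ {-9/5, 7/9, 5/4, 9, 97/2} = {-9/5, 5/4}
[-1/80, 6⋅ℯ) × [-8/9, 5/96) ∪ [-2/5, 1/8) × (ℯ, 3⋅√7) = ([-1/80, 6⋅ℯ) × [-8/9, 5/96)) ∪ ([-2/5, 1/8) × (ℯ, 3⋅√7))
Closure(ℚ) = ℝ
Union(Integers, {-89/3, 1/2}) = Union({-89/3, 1/2}, Integers)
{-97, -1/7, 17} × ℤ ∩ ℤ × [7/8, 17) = {-97, 17} × {1, 2, …, 16}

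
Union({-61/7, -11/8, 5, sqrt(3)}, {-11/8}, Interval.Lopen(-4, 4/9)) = Union({-61/7, 5, sqrt(3)}, Interval.Lopen(-4, 4/9))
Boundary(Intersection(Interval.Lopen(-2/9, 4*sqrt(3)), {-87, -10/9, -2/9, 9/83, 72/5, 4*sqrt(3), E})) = {9/83, 4*sqrt(3), E}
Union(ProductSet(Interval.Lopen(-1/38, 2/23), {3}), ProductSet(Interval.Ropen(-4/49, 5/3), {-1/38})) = Union(ProductSet(Interval.Ropen(-4/49, 5/3), {-1/38}), ProductSet(Interval.Lopen(-1/38, 2/23), {3}))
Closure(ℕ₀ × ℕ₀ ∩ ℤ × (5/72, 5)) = ℕ₀ × {1, 2, 3, 4}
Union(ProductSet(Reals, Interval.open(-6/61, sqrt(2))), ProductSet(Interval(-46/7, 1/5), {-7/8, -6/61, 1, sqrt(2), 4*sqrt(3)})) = Union(ProductSet(Interval(-46/7, 1/5), {-7/8, -6/61, 1, sqrt(2), 4*sqrt(3)}), ProductSet(Reals, Interval.open(-6/61, sqrt(2))))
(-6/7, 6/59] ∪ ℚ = ℚ ∪ [-6/7, 6/59]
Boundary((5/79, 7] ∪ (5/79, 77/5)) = {5/79, 77/5}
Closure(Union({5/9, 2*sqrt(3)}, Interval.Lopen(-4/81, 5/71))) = Union({5/9, 2*sqrt(3)}, Interval(-4/81, 5/71))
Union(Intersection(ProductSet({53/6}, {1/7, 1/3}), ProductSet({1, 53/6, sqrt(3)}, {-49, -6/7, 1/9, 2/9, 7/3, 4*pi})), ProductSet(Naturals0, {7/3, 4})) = ProductSet(Naturals0, {7/3, 4})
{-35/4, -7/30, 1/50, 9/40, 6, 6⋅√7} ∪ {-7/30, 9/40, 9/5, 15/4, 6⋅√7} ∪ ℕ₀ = {-35/4, -7/30, 1/50, 9/40, 9/5, 15/4, 6⋅√7} ∪ ℕ₀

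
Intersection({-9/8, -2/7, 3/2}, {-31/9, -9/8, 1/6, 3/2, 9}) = {-9/8, 3/2}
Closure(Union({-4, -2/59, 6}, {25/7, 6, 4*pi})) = {-4, -2/59, 25/7, 6, 4*pi}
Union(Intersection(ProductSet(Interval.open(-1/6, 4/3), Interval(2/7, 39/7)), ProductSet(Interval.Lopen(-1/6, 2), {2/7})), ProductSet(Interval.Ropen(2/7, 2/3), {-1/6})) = Union(ProductSet(Interval.open(-1/6, 4/3), {2/7}), ProductSet(Interval.Ropen(2/7, 2/3), {-1/6}))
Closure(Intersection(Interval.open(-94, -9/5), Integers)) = Range(-93, -1, 1)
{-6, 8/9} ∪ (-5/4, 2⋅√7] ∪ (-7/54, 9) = {-6} ∪ (-5/4, 9)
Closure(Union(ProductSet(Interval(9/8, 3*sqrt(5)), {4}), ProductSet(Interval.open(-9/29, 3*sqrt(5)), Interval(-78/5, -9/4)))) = Union(ProductSet(Interval(-9/29, 3*sqrt(5)), Interval(-78/5, -9/4)), ProductSet(Interval(9/8, 3*sqrt(5)), {4}))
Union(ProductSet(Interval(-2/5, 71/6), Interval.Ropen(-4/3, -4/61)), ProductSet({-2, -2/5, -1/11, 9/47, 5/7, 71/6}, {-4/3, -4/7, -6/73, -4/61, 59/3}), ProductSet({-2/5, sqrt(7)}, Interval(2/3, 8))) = Union(ProductSet({-2/5, sqrt(7)}, Interval(2/3, 8)), ProductSet({-2, -2/5, -1/11, 9/47, 5/7, 71/6}, {-4/3, -4/7, -6/73, -4/61, 59/3}), ProductSet(Interval(-2/5, 71/6), Interval.Ropen(-4/3, -4/61)))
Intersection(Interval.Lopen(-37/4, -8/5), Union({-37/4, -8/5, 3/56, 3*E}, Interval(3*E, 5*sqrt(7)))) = {-8/5}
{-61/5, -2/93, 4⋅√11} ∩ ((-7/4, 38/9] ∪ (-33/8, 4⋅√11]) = {-2/93, 4⋅√11}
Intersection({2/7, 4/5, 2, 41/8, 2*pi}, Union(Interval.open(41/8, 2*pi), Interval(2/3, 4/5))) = {4/5}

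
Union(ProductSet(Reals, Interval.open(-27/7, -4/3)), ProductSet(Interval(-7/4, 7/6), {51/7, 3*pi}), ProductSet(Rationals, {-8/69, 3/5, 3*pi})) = Union(ProductSet(Interval(-7/4, 7/6), {51/7, 3*pi}), ProductSet(Rationals, {-8/69, 3/5, 3*pi}), ProductSet(Reals, Interval.open(-27/7, -4/3)))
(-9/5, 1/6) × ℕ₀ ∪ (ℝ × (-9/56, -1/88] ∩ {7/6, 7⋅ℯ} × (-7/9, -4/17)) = (-9/5, 1/6) × ℕ₀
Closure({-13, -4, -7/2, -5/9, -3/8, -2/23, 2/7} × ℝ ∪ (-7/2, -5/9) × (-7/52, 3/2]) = ([-7/2, -5/9] × {-7/52, 3/2}) ∪ ({-13, -4, -7/2, -5/9, -3/8, -2/23, 2/7} × ℝ) ∪ ((-7/2, -5/9) × (-7/52, 3/2])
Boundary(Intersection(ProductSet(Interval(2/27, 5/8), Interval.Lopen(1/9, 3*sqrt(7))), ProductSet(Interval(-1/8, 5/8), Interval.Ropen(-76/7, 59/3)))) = Union(ProductSet({2/27, 5/8}, Interval(1/9, 3*sqrt(7))), ProductSet(Interval(2/27, 5/8), {1/9, 3*sqrt(7)}))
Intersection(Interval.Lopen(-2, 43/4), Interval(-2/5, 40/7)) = Interval(-2/5, 40/7)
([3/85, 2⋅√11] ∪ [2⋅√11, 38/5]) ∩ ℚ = ℚ ∩ [3/85, 38/5]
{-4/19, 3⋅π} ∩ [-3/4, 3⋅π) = {-4/19}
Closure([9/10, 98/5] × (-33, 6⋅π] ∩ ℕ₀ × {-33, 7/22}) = {1, 2, …, 19} × {7/22}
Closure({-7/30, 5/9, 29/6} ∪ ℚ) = ℝ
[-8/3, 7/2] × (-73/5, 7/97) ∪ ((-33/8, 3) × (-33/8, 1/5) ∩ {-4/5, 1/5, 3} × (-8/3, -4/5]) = [-8/3, 7/2] × (-73/5, 7/97)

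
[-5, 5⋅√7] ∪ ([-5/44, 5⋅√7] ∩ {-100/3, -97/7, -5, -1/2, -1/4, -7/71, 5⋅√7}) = [-5, 5⋅√7]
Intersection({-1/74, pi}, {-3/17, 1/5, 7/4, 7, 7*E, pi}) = {pi}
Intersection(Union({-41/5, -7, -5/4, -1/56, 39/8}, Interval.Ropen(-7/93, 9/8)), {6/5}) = EmptySet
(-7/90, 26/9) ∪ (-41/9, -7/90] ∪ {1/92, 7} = (-41/9, 26/9) ∪ {7}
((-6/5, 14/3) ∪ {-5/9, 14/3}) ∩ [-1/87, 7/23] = [-1/87, 7/23]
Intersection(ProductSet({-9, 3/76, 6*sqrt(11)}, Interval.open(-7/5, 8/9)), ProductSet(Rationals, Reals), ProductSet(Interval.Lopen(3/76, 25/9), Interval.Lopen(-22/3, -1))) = EmptySet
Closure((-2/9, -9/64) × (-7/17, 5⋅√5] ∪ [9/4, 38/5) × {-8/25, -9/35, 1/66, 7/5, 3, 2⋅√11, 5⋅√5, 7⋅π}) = ({-2/9, -9/64} × [-7/17, 5⋅√5]) ∪ ([-2/9, -9/64] × {-7/17, 5⋅√5}) ∪ ((-2/9, -9/64) × (-7/17, 5⋅√5]) ∪ ([9/4, 38/5] × {-8/25, -9/35, 1/66, 7/5, 3, 2⋅√11, 5⋅√5, 7⋅π})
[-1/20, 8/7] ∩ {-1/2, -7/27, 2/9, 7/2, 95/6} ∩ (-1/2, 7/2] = {2/9}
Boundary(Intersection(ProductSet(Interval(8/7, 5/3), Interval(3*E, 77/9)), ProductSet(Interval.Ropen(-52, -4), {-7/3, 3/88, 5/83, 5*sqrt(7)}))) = EmptySet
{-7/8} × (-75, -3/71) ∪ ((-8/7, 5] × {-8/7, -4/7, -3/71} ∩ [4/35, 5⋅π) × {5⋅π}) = {-7/8} × (-75, -3/71)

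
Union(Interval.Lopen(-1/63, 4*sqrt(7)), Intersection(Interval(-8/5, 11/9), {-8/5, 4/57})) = Union({-8/5}, Interval.Lopen(-1/63, 4*sqrt(7)))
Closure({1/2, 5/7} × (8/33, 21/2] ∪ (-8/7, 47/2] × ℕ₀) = ([-8/7, 47/2] × ℕ₀) ∪ ({1/2, 5/7} × [8/33, 21/2])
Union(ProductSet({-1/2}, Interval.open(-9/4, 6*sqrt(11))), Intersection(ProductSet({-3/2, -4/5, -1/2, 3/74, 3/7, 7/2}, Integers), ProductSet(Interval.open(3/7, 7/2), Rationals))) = ProductSet({-1/2}, Interval.open(-9/4, 6*sqrt(11)))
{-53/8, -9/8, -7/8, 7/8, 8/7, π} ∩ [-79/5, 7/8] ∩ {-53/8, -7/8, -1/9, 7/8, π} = {-53/8, -7/8, 7/8}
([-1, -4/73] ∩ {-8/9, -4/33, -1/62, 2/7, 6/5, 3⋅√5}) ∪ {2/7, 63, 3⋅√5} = {-8/9, -4/33, 2/7, 63, 3⋅√5}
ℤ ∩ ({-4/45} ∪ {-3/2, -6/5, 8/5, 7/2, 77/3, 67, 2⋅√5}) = {67}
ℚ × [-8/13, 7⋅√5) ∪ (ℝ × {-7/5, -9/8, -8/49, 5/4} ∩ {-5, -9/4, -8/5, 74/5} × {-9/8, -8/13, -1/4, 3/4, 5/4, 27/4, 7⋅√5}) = ({-5, -9/4, -8/5, 74/5} × {-9/8, 5/4}) ∪ (ℚ × [-8/13, 7⋅√5))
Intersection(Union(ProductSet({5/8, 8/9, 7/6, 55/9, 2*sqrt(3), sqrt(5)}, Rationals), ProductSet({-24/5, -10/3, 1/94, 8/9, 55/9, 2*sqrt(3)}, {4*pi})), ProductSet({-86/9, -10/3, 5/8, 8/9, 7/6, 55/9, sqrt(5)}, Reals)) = Union(ProductSet({-10/3, 8/9, 55/9}, {4*pi}), ProductSet({5/8, 8/9, 7/6, 55/9, sqrt(5)}, Rationals))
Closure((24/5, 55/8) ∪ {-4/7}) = {-4/7} ∪ [24/5, 55/8]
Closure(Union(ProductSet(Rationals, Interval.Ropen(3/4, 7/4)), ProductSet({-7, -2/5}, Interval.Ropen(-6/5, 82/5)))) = Union(ProductSet({-7, -2/5}, Interval(-6/5, 82/5)), ProductSet(Reals, Interval(3/4, 7/4)))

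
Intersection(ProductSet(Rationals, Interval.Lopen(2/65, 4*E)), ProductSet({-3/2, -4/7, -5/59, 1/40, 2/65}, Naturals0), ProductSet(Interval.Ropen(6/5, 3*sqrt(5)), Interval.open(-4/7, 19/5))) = EmptySet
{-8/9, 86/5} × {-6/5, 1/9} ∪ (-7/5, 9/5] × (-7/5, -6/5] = ({-8/9, 86/5} × {-6/5, 1/9}) ∪ ((-7/5, 9/5] × (-7/5, -6/5])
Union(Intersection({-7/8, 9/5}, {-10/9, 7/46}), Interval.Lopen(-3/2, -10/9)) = Interval.Lopen(-3/2, -10/9)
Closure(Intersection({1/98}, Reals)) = {1/98}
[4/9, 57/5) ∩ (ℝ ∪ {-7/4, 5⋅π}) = [4/9, 57/5)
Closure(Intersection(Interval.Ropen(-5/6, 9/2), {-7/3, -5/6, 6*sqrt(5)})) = {-5/6}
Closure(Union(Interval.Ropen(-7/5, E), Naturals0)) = Union(Complement(Naturals0, Interval.open(-7/5, E)), Interval(-7/5, E), Naturals0)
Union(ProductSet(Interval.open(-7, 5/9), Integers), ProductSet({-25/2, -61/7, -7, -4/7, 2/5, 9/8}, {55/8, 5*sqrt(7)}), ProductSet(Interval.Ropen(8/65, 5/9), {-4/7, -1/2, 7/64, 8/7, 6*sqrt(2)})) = Union(ProductSet({-25/2, -61/7, -7, -4/7, 2/5, 9/8}, {55/8, 5*sqrt(7)}), ProductSet(Interval.open(-7, 5/9), Integers), ProductSet(Interval.Ropen(8/65, 5/9), {-4/7, -1/2, 7/64, 8/7, 6*sqrt(2)}))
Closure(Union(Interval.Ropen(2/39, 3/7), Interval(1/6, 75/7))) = Interval(2/39, 75/7)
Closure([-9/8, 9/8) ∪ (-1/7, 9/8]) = [-9/8, 9/8]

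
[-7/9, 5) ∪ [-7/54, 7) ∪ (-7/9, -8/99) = [-7/9, 7)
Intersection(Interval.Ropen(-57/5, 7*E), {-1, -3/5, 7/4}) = {-1, -3/5, 7/4}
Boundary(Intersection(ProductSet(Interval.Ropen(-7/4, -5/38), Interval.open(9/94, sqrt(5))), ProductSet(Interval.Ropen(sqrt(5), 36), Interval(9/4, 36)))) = EmptySet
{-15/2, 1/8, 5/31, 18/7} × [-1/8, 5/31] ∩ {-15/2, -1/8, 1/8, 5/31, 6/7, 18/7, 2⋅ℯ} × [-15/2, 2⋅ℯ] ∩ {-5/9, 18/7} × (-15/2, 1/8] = {18/7} × [-1/8, 1/8]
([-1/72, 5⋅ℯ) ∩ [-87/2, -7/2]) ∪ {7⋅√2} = {7⋅√2}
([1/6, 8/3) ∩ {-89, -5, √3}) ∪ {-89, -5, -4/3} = {-89, -5, -4/3, √3}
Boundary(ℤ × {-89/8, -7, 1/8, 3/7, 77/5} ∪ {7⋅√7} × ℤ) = ({7⋅√7} × ℤ) ∪ (ℤ × {-89/8, -7, 1/8, 3/7, 77/5})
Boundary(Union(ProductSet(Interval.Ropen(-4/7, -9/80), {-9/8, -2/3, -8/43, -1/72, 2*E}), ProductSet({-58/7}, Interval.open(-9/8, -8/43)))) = Union(ProductSet({-58/7}, Interval(-9/8, -8/43)), ProductSet(Interval(-4/7, -9/80), {-9/8, -2/3, -8/43, -1/72, 2*E}))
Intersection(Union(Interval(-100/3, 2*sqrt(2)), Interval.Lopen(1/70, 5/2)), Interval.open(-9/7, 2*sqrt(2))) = Interval.open(-9/7, 2*sqrt(2))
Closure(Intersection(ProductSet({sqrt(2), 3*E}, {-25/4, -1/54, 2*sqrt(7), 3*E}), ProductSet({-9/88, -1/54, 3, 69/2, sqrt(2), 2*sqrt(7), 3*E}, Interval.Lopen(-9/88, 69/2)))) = ProductSet({sqrt(2), 3*E}, {-1/54, 2*sqrt(7), 3*E})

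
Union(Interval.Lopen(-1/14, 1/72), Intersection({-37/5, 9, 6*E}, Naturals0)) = Union({9}, Interval.Lopen(-1/14, 1/72))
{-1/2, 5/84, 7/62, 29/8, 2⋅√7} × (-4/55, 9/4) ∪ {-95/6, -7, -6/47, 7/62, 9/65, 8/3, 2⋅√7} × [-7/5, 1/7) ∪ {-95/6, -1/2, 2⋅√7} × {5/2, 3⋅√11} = ({-95/6, -1/2, 2⋅√7} × {5/2, 3⋅√11}) ∪ ({-1/2, 5/84, 7/62, 29/8, 2⋅√7} × (-4/55, 9/4)) ∪ ({-95/6, -7, -6/47, 7/62, 9/65, 8/3, 2⋅√7} × [-7/5, 1/7))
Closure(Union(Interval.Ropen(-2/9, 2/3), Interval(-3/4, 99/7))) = Interval(-3/4, 99/7)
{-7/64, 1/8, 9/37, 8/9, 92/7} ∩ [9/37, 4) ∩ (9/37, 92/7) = {8/9}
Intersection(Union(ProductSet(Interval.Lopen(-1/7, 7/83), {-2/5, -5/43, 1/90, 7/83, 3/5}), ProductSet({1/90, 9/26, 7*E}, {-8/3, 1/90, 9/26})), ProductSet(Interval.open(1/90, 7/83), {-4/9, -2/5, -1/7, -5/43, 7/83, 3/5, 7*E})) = ProductSet(Interval.open(1/90, 7/83), {-2/5, -5/43, 7/83, 3/5})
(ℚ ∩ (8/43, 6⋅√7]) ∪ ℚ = ℚ ∪ (ℚ ∩ (8/43, 6⋅√7])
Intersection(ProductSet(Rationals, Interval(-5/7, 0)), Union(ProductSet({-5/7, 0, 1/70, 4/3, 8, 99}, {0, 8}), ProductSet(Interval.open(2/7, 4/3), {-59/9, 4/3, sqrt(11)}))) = ProductSet({-5/7, 0, 1/70, 4/3, 8, 99}, {0})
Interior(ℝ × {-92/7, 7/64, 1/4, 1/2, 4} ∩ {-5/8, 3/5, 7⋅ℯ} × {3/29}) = ∅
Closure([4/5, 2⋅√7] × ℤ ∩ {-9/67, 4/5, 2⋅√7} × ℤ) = {4/5, 2⋅√7} × ℤ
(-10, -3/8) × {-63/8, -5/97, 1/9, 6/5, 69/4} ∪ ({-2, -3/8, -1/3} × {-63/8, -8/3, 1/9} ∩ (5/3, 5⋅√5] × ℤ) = (-10, -3/8) × {-63/8, -5/97, 1/9, 6/5, 69/4}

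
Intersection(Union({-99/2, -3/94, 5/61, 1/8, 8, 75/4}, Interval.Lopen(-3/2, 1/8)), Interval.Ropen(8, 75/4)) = {8}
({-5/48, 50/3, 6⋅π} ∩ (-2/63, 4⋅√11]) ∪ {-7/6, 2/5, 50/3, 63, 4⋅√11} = {-7/6, 2/5, 50/3, 63, 4⋅√11}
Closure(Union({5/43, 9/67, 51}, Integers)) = Union({5/43, 9/67}, Integers)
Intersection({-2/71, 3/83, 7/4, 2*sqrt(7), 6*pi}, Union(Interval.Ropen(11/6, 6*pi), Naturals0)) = {2*sqrt(7)}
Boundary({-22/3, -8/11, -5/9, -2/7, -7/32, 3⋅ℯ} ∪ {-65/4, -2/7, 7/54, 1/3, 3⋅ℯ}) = {-65/4, -22/3, -8/11, -5/9, -2/7, -7/32, 7/54, 1/3, 3⋅ℯ}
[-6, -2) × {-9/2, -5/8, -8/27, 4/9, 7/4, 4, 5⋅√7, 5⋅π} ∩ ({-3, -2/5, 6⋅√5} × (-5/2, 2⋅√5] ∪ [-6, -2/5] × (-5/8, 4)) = ({-3} × {-5/8, -8/27, 4/9, 7/4, 4}) ∪ ([-6, -2) × {-8/27, 4/9, 7/4})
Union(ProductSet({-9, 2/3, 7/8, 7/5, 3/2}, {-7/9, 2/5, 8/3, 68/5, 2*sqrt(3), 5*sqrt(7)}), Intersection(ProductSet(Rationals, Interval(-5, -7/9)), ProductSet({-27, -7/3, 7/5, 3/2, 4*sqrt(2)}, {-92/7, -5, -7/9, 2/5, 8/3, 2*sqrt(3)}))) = Union(ProductSet({-27, -7/3, 7/5, 3/2}, {-5, -7/9}), ProductSet({-9, 2/3, 7/8, 7/5, 3/2}, {-7/9, 2/5, 8/3, 68/5, 2*sqrt(3), 5*sqrt(7)}))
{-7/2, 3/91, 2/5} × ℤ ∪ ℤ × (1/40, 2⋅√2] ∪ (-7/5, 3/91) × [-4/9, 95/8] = ({-7/2, 3/91, 2/5} × ℤ) ∪ (ℤ × (1/40, 2⋅√2]) ∪ ((-7/5, 3/91) × [-4/9, 95/8])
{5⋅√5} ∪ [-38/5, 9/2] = [-38/5, 9/2] ∪ {5⋅√5}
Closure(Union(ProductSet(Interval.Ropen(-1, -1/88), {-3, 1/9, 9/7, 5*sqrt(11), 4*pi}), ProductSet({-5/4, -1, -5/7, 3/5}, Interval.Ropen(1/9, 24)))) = Union(ProductSet({-5/4, -1, -5/7, 3/5}, Interval(1/9, 24)), ProductSet(Interval(-1, -1/88), {-3, 1/9, 9/7, 5*sqrt(11), 4*pi}))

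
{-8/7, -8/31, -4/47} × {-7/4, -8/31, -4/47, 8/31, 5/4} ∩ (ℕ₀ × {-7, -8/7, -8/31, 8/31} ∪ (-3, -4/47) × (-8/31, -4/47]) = {-8/7, -8/31} × {-4/47}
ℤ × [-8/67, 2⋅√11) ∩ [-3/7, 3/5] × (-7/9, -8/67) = ∅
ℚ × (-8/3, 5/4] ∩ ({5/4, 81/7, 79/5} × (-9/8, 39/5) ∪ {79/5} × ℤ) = ({79/5} × {-2, -1, 0, 1}) ∪ ({5/4, 81/7, 79/5} × (-9/8, 5/4])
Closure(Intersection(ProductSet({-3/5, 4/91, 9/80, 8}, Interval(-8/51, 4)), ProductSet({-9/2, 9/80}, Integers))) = ProductSet({9/80}, Range(0, 5, 1))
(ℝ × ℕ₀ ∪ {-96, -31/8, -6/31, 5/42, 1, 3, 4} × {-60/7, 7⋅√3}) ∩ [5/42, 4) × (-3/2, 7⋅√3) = [5/42, 4) × {0, 1, …, 12}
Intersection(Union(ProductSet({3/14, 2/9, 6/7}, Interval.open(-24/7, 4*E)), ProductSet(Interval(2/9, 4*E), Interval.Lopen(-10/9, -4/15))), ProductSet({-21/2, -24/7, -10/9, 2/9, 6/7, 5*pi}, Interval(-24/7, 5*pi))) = ProductSet({2/9, 6/7}, Interval.open(-24/7, 4*E))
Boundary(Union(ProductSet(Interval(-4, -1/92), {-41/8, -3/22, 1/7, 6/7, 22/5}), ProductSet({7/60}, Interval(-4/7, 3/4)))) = Union(ProductSet({7/60}, Interval(-4/7, 3/4)), ProductSet(Interval(-4, -1/92), {-41/8, -3/22, 1/7, 6/7, 22/5}))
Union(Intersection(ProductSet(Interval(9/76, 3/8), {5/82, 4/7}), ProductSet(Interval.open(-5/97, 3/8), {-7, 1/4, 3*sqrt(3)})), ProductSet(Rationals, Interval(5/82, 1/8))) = ProductSet(Rationals, Interval(5/82, 1/8))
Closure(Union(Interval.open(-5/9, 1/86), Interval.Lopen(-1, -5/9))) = Interval(-1, 1/86)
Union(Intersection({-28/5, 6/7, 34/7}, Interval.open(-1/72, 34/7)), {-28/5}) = {-28/5, 6/7}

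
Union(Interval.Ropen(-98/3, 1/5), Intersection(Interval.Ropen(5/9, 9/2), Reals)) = Union(Interval.Ropen(-98/3, 1/5), Interval.Ropen(5/9, 9/2))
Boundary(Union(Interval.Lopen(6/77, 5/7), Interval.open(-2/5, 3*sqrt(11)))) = {-2/5, 3*sqrt(11)}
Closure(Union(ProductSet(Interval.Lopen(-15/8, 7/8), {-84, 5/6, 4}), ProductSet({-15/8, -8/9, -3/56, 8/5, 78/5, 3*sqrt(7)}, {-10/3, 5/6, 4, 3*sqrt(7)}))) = Union(ProductSet({-15/8, -8/9, -3/56, 8/5, 78/5, 3*sqrt(7)}, {-10/3, 5/6, 4, 3*sqrt(7)}), ProductSet(Interval(-15/8, 7/8), {-84, 5/6, 4}))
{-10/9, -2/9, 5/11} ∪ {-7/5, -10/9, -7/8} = {-7/5, -10/9, -7/8, -2/9, 5/11}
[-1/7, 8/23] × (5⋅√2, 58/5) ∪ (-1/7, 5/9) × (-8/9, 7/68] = ((-1/7, 5/9) × (-8/9, 7/68]) ∪ ([-1/7, 8/23] × (5⋅√2, 58/5))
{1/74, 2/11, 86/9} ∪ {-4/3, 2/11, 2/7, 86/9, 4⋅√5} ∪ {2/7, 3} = {-4/3, 1/74, 2/11, 2/7, 3, 86/9, 4⋅√5}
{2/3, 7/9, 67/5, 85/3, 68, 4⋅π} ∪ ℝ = ℝ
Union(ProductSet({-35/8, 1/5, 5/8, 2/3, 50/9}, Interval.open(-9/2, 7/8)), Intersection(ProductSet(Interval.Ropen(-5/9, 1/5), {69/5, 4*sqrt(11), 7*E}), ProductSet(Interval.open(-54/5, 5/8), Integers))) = ProductSet({-35/8, 1/5, 5/8, 2/3, 50/9}, Interval.open(-9/2, 7/8))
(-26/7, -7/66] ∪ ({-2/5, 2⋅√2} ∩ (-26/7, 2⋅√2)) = (-26/7, -7/66]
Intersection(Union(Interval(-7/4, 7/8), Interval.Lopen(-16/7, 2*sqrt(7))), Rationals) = Intersection(Interval.Lopen(-16/7, 2*sqrt(7)), Rationals)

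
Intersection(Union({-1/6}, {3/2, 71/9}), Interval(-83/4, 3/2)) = {-1/6, 3/2}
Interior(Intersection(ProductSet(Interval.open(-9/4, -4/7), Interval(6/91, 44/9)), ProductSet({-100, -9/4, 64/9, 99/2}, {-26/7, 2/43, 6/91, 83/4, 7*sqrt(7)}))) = EmptySet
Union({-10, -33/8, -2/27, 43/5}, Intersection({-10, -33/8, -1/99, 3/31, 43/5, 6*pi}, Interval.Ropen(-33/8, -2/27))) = {-10, -33/8, -2/27, 43/5}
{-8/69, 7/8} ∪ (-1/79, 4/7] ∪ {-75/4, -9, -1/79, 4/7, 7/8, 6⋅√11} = {-75/4, -9, -8/69, 7/8, 6⋅√11} ∪ [-1/79, 4/7]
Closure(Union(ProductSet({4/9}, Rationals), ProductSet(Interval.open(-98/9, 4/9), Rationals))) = ProductSet(Interval(-98/9, 4/9), Reals)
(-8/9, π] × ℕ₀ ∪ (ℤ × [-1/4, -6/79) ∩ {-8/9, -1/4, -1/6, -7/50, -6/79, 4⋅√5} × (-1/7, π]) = (-8/9, π] × ℕ₀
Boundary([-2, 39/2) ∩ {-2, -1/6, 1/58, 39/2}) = {-2, -1/6, 1/58}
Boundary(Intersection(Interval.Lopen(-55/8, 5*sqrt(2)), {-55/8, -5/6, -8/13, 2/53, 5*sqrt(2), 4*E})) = {-5/6, -8/13, 2/53, 5*sqrt(2)}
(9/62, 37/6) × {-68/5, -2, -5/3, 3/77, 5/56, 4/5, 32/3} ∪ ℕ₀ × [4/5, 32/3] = (ℕ₀ × [4/5, 32/3]) ∪ ((9/62, 37/6) × {-68/5, -2, -5/3, 3/77, 5/56, 4/5, 32/3})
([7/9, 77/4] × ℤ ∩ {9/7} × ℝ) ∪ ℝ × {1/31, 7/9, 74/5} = ({9/7} × ℤ) ∪ (ℝ × {1/31, 7/9, 74/5})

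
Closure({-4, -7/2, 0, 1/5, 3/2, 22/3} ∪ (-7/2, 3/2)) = {-4, 22/3} ∪ [-7/2, 3/2]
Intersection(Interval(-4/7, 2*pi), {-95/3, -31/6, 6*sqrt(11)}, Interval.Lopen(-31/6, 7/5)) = EmptySet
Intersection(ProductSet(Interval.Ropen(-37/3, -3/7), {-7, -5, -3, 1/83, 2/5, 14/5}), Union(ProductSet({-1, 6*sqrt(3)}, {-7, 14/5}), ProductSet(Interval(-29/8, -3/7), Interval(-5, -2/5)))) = Union(ProductSet({-1}, {-7, 14/5}), ProductSet(Interval.Ropen(-29/8, -3/7), {-5, -3}))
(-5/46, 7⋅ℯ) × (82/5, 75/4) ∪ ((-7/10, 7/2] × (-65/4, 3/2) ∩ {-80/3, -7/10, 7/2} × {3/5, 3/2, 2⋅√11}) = ({7/2} × {3/5}) ∪ ((-5/46, 7⋅ℯ) × (82/5, 75/4))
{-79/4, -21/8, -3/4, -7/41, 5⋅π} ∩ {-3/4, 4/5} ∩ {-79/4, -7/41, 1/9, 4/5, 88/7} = ∅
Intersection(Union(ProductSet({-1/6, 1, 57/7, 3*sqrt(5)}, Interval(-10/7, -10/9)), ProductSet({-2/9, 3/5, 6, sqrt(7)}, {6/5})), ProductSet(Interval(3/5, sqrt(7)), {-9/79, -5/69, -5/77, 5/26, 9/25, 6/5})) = ProductSet({3/5, sqrt(7)}, {6/5})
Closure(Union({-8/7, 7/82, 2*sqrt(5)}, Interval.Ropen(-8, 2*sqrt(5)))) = Interval(-8, 2*sqrt(5))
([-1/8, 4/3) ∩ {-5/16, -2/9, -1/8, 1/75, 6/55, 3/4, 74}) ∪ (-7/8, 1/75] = (-7/8, 1/75] ∪ {6/55, 3/4}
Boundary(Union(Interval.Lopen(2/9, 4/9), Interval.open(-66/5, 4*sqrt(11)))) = {-66/5, 4*sqrt(11)}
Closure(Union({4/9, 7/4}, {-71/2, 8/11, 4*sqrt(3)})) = {-71/2, 4/9, 8/11, 7/4, 4*sqrt(3)}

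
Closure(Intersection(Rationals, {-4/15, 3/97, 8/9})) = {-4/15, 3/97, 8/9}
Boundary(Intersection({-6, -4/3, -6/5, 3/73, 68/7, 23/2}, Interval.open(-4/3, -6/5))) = EmptySet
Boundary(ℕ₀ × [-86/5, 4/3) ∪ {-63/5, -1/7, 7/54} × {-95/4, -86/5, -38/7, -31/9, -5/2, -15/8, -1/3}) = (ℕ₀ × [-86/5, 4/3]) ∪ ({-63/5, -1/7, 7/54} × {-95/4, -86/5, -38/7, -31/9, -5/2, -15/8, -1/3})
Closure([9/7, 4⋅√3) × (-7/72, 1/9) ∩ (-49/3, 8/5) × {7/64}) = [9/7, 8/5] × {7/64}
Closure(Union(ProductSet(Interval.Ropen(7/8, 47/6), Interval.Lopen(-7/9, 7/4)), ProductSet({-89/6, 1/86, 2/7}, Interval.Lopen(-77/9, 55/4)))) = Union(ProductSet({7/8, 47/6}, Interval(-7/9, 7/4)), ProductSet({-89/6, 1/86, 2/7}, Interval(-77/9, 55/4)), ProductSet(Interval(7/8, 47/6), {-7/9, 7/4}), ProductSet(Interval.Ropen(7/8, 47/6), Interval.Lopen(-7/9, 7/4)))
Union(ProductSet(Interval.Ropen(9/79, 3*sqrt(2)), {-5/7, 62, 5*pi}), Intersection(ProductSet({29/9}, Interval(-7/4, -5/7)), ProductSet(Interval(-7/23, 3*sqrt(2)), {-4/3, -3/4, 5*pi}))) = Union(ProductSet({29/9}, {-4/3, -3/4}), ProductSet(Interval.Ropen(9/79, 3*sqrt(2)), {-5/7, 62, 5*pi}))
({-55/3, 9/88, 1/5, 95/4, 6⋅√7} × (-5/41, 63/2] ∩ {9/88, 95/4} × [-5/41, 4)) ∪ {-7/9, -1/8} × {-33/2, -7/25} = ({-7/9, -1/8} × {-33/2, -7/25}) ∪ ({9/88, 95/4} × (-5/41, 4))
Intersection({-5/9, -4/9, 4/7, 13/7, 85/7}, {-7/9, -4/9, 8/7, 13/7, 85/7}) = {-4/9, 13/7, 85/7}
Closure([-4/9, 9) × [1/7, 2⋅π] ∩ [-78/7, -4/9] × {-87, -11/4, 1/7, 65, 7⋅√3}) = {-4/9} × {1/7}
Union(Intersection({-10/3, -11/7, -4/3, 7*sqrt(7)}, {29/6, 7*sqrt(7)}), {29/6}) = {29/6, 7*sqrt(7)}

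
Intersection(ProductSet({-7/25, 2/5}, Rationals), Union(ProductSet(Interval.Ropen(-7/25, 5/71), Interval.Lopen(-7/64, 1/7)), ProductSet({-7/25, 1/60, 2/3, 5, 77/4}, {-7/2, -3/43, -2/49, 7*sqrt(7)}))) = ProductSet({-7/25}, Union({-7/2}, Intersection(Interval.Lopen(-7/64, 1/7), Rationals)))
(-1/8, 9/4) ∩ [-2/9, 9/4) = (-1/8, 9/4)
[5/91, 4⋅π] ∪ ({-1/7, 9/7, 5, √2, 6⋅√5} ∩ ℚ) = {-1/7} ∪ [5/91, 4⋅π]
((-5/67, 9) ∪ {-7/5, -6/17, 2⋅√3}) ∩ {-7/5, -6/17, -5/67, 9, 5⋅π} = {-7/5, -6/17}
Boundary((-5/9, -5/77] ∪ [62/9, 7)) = {-5/9, -5/77, 62/9, 7}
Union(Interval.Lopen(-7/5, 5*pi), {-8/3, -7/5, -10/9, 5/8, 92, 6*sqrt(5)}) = Union({-8/3, 92}, Interval(-7/5, 5*pi))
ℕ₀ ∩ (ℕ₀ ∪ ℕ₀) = ℕ₀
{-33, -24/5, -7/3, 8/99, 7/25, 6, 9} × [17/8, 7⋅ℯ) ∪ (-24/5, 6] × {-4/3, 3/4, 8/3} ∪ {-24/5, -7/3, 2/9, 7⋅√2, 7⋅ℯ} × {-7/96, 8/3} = ((-24/5, 6] × {-4/3, 3/4, 8/3}) ∪ ({-24/5, -7/3, 2/9, 7⋅√2, 7⋅ℯ} × {-7/96, 8/3}) ∪ ({-33, -24/5, -7/3, 8/99, 7/25, 6, 9} × [17/8, 7⋅ℯ))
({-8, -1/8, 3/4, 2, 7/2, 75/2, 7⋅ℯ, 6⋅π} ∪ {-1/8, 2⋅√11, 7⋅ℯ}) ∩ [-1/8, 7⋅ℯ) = {-1/8, 3/4, 2, 7/2, 2⋅√11, 6⋅π}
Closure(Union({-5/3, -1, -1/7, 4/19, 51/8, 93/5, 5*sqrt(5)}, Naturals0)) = Union({-5/3, -1, -1/7, 4/19, 51/8, 93/5, 5*sqrt(5)}, Naturals0)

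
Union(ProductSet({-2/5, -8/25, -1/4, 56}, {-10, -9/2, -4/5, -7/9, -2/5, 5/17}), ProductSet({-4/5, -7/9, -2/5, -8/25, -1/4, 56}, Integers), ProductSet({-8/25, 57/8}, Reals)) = Union(ProductSet({-8/25, 57/8}, Reals), ProductSet({-2/5, -8/25, -1/4, 56}, {-10, -9/2, -4/5, -7/9, -2/5, 5/17}), ProductSet({-4/5, -7/9, -2/5, -8/25, -1/4, 56}, Integers))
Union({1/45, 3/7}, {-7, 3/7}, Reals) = Reals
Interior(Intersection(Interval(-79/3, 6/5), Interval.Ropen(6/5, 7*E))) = EmptySet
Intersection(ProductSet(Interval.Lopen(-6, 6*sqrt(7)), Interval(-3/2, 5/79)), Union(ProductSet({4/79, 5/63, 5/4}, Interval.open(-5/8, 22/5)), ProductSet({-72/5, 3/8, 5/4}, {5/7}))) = ProductSet({4/79, 5/63, 5/4}, Interval.Lopen(-5/8, 5/79))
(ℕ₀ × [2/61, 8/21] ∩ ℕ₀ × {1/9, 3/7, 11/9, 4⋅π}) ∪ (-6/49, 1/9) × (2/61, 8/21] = (ℕ₀ × {1/9}) ∪ ((-6/49, 1/9) × (2/61, 8/21])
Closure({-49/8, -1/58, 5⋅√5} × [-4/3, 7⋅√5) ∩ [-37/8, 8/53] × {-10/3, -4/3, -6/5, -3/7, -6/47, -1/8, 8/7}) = {-1/58} × {-4/3, -6/5, -3/7, -6/47, -1/8, 8/7}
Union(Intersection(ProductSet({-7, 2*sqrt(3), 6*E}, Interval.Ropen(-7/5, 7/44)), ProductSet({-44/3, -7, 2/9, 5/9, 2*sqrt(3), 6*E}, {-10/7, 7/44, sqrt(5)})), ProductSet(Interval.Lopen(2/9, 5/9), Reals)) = ProductSet(Interval.Lopen(2/9, 5/9), Reals)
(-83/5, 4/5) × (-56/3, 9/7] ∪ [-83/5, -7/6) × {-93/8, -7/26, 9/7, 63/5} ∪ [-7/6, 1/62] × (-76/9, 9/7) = ([-83/5, -7/6) × {-93/8, -7/26, 9/7, 63/5}) ∪ ((-83/5, 4/5) × (-56/3, 9/7])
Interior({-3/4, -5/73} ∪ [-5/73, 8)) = (-5/73, 8)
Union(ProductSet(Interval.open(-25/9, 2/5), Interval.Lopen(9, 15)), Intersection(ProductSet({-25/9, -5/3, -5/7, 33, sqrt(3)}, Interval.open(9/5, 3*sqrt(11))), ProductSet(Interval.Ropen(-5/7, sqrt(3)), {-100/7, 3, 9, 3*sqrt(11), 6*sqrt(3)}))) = Union(ProductSet({-5/7}, {3, 9}), ProductSet(Interval.open(-25/9, 2/5), Interval.Lopen(9, 15)))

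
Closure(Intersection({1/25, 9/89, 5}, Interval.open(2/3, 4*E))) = {5}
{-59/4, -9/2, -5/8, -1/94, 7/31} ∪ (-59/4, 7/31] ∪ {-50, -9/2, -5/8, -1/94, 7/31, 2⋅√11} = {-50, 2⋅√11} ∪ [-59/4, 7/31]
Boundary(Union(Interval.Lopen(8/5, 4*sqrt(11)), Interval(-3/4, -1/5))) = {-3/4, -1/5, 8/5, 4*sqrt(11)}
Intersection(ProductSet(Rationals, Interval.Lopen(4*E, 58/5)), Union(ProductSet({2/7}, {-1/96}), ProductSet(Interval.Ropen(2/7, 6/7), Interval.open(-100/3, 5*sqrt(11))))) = ProductSet(Intersection(Interval.Ropen(2/7, 6/7), Rationals), Interval.Lopen(4*E, 58/5))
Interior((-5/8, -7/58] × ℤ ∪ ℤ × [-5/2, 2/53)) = ∅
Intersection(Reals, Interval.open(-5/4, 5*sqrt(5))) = Interval.open(-5/4, 5*sqrt(5))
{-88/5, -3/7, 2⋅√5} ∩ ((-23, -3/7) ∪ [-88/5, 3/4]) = {-88/5, -3/7}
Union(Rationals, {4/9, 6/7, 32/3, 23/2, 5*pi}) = Union({5*pi}, Rationals)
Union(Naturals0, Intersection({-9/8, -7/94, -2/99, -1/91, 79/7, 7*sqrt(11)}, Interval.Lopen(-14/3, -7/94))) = Union({-9/8, -7/94}, Naturals0)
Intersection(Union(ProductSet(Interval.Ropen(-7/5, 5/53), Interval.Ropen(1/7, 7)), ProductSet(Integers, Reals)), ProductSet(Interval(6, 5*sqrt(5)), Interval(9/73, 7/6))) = ProductSet(Range(6, 12, 1), Interval(9/73, 7/6))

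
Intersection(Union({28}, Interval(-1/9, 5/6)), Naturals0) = Union({28}, Range(0, 1, 1))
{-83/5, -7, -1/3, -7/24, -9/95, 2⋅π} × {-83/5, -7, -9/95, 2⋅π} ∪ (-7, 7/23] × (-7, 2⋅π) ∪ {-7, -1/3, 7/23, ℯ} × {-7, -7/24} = ({-7, -1/3, 7/23, ℯ} × {-7, -7/24}) ∪ ((-7, 7/23] × (-7, 2⋅π)) ∪ ({-83/5, -7, -1/3, -7/24, -9/95, 2⋅π} × {-83/5, -7, -9/95, 2⋅π})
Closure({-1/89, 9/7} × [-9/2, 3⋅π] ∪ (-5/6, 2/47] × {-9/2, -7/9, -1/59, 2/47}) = ({-1/89, 9/7} × [-9/2, 3⋅π]) ∪ ([-5/6, 2/47] × {-9/2, -7/9, -1/59, 2/47})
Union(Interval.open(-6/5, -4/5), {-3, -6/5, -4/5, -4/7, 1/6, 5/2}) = Union({-3, -4/7, 1/6, 5/2}, Interval(-6/5, -4/5))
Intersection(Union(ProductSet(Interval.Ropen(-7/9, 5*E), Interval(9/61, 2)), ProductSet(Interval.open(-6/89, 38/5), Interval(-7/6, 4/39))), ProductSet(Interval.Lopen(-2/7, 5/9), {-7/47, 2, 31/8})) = Union(ProductSet(Interval.Lopen(-2/7, 5/9), {2}), ProductSet(Interval.Lopen(-6/89, 5/9), {-7/47}))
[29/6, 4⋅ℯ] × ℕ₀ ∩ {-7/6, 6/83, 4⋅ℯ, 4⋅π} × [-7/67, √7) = {4⋅ℯ} × {0, 1, 2}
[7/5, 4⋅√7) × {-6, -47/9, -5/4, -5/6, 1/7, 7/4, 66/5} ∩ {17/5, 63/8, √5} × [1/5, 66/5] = {17/5, 63/8, √5} × {7/4, 66/5}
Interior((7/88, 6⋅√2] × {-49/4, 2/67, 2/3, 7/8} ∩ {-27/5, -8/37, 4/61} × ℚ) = ∅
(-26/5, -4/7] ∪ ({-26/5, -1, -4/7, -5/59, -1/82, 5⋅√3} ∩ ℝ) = [-26/5, -4/7] ∪ {-5/59, -1/82, 5⋅√3}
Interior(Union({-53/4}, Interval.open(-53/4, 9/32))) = Interval.open(-53/4, 9/32)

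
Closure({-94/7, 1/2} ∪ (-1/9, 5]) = {-94/7} ∪ [-1/9, 5]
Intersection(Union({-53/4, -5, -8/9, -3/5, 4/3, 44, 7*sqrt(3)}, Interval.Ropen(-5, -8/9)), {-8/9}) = {-8/9}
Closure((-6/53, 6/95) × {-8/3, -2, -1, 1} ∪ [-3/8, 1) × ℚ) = [-3/8, 1] × ℝ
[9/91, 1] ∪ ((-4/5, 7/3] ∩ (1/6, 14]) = [9/91, 7/3]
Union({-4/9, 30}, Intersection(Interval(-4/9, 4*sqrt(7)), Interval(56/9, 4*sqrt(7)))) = Union({-4/9, 30}, Interval(56/9, 4*sqrt(7)))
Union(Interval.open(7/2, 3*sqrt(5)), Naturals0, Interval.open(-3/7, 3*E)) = Union(Interval.open(-3/7, 3*E), Naturals0)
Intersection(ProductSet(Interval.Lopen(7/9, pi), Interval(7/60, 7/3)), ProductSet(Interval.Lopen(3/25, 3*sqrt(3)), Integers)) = ProductSet(Interval.Lopen(7/9, pi), Range(1, 3, 1))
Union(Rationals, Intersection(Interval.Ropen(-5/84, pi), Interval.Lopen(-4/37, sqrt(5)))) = Union(Interval(-5/84, sqrt(5)), Rationals)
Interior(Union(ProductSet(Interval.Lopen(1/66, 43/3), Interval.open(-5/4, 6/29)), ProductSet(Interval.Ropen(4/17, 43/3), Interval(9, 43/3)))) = Union(ProductSet(Interval.open(1/66, 43/3), Interval.open(-5/4, 6/29)), ProductSet(Interval.open(4/17, 43/3), Interval.open(9, 43/3)))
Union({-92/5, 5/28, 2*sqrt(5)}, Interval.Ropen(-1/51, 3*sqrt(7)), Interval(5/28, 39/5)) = Union({-92/5}, Interval.Ropen(-1/51, 3*sqrt(7)))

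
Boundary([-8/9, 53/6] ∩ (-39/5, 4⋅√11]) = {-8/9, 53/6}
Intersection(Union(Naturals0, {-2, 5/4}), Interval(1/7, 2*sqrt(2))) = Union({5/4}, Range(1, 3, 1))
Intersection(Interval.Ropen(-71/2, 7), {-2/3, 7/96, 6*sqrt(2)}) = {-2/3, 7/96}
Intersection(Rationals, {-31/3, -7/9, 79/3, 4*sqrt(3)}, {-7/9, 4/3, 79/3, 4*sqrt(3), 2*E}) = {-7/9, 79/3}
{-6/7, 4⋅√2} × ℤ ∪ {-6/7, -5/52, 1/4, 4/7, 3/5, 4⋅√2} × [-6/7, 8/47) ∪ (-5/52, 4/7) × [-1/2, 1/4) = ({-6/7, 4⋅√2} × ℤ) ∪ ((-5/52, 4/7) × [-1/2, 1/4)) ∪ ({-6/7, -5/52, 1/4, 4/7, 3/5, 4⋅√2} × [-6/7, 8/47))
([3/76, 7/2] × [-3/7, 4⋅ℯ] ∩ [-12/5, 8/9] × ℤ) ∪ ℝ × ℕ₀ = ℝ × ℕ₀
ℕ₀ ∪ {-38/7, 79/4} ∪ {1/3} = {-38/7, 1/3, 79/4} ∪ ℕ₀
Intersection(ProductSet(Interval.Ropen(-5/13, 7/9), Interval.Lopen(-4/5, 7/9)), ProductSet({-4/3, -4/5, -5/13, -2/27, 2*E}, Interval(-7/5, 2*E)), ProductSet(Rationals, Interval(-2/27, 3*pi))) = ProductSet({-5/13, -2/27}, Interval(-2/27, 7/9))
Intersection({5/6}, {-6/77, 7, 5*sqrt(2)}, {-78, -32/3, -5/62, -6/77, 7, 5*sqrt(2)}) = EmptySet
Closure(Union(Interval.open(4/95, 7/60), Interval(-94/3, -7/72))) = Union(Interval(-94/3, -7/72), Interval(4/95, 7/60))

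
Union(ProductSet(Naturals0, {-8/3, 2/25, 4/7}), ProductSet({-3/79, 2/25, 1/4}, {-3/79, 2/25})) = Union(ProductSet({-3/79, 2/25, 1/4}, {-3/79, 2/25}), ProductSet(Naturals0, {-8/3, 2/25, 4/7}))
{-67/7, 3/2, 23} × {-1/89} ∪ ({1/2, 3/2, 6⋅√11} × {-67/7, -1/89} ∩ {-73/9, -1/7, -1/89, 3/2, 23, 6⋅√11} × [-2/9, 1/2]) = {-67/7, 3/2, 23, 6⋅√11} × {-1/89}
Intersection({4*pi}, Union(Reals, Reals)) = {4*pi}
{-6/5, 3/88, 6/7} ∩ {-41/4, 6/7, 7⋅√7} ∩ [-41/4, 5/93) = ∅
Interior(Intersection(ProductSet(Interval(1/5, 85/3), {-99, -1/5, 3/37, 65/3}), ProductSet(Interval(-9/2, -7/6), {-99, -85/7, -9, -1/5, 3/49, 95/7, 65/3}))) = EmptySet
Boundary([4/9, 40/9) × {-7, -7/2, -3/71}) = [4/9, 40/9] × {-7, -7/2, -3/71}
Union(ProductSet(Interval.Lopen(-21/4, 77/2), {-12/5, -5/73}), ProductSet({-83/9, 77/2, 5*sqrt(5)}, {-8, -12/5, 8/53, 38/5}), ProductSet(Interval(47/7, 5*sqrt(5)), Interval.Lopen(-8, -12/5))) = Union(ProductSet({-83/9, 77/2, 5*sqrt(5)}, {-8, -12/5, 8/53, 38/5}), ProductSet(Interval.Lopen(-21/4, 77/2), {-12/5, -5/73}), ProductSet(Interval(47/7, 5*sqrt(5)), Interval.Lopen(-8, -12/5)))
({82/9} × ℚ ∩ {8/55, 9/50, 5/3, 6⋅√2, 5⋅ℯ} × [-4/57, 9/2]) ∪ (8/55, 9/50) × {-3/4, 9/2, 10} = (8/55, 9/50) × {-3/4, 9/2, 10}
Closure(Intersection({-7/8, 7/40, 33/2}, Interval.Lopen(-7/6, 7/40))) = {-7/8, 7/40}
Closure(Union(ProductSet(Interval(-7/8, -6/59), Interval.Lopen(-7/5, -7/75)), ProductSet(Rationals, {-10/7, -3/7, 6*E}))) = Union(ProductSet(Interval(-7/8, -6/59), Interval(-7/5, -7/75)), ProductSet(Reals, {-10/7, 6*E}), ProductSet(Union(Interval(-oo, -7/8), Interval(-6/59, oo), Rationals), {-10/7, -3/7, 6*E}))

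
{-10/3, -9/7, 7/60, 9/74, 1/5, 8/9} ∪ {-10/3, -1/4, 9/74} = {-10/3, -9/7, -1/4, 7/60, 9/74, 1/5, 8/9}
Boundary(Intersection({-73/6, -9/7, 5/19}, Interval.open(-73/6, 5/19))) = {-9/7}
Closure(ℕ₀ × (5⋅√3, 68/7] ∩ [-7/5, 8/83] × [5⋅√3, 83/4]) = {0} × [5⋅√3, 68/7]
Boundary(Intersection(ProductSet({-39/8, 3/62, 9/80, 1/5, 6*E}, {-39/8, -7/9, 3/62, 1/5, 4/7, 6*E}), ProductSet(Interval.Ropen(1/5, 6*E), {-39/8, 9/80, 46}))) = ProductSet({1/5}, {-39/8})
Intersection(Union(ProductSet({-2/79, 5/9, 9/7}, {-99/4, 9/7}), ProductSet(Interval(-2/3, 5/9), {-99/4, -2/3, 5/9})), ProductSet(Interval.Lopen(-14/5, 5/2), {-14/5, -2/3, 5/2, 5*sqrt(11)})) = ProductSet(Interval(-2/3, 5/9), {-2/3})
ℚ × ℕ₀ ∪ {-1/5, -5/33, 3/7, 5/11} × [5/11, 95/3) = (ℚ × ℕ₀) ∪ ({-1/5, -5/33, 3/7, 5/11} × [5/11, 95/3))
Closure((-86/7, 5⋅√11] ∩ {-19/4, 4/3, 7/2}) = {-19/4, 4/3, 7/2}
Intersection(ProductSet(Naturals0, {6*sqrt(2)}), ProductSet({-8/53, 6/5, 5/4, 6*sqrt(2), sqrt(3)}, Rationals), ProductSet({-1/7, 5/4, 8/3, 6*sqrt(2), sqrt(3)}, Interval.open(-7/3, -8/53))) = EmptySet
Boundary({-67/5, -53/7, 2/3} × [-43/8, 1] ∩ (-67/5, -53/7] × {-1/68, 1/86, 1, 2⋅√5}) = {-53/7} × {-1/68, 1/86, 1}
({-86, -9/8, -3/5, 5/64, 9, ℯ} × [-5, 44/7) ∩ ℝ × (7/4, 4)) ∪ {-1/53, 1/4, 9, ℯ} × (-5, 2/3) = ({-1/53, 1/4, 9, ℯ} × (-5, 2/3)) ∪ ({-86, -9/8, -3/5, 5/64, 9, ℯ} × (7/4, 4))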